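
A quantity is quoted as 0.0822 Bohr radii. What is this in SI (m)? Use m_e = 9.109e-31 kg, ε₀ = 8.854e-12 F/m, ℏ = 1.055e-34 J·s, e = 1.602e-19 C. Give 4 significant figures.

4.354e-12 m

One Bohr radius: a₀ = 4πε₀ℏ²/(m_e e²) = 5.297e-11 m.
0.0822 × 5.297e-11 m = 4.354e-12 m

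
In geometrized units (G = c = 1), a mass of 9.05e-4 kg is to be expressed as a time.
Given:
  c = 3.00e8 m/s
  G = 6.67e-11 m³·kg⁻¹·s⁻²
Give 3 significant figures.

2.24e-39 s

Mass → time via G/c³.
9.05e-4 kg × (G/c³) = 2.24e-39 s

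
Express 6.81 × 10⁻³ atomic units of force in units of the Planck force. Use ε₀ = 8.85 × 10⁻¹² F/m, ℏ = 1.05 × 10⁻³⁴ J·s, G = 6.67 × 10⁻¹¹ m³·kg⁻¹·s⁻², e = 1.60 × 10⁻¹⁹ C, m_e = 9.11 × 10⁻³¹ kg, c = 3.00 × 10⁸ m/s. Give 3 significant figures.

atomic unit of force: F_au = E_h/a₀ = m_e²e⁶/((4πε₀)³ℏ⁴) = 8.33 × 10⁻⁸ N
Planck force: F_P = c⁴/G = 1.21 × 10⁴⁴ N
6.81 × 10⁻³ × 8.33 × 10⁻⁸ / 1.21 × 10⁴⁴ = 4.67 × 10⁻⁵⁴

4.67 × 10⁻⁵⁴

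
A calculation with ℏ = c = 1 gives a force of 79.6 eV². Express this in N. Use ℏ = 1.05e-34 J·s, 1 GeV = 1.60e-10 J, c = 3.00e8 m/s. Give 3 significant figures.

Force is [E]/[L] = [E]²/(ℏc); restore (ℏc)⁻¹.
1 GeV² → 1/(ℏc) × (1 GeV in J)² = 8.13e5 N.
Convert the energy scale: 79.6 eV² = 7.96e-17 GeV².
Result: 7.96e-17 × 8.13e5 = 6.47e-11 N.

6.47e-11 N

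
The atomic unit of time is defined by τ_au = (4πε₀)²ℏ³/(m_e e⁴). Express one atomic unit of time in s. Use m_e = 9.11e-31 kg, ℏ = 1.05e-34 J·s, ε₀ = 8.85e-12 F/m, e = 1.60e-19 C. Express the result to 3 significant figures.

2.40e-17 s

τ_au = (4πε₀)²ℏ³/(m_e e⁴)
E_h = 4.38e-18 J
ℏ/E_h = 2.40e-17 s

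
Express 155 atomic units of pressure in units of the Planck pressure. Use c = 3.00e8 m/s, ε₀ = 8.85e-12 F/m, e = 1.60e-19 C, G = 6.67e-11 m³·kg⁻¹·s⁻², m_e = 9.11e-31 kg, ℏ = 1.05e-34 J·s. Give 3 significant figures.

atomic unit of pressure: P_au = E_h/a₀³ = m_e⁴e¹⁰/((4πε₀)⁵ℏ⁸) = 3.01e13 Pa
Planck pressure: p_P = c⁷/(ℏG²) = 4.68e113 Pa
155 × 3.01e13 / 4.68e113 = 9.98e-99

9.98e-99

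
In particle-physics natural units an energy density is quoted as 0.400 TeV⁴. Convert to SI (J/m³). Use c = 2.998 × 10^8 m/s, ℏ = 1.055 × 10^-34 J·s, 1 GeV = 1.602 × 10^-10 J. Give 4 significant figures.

[E]/[L]³ = [E]⁴/(ℏc)³; restore (ℏc)⁻³.
1 GeV⁴ → 1/(ℏc)³ × (1 GeV in J)⁴ = 2.082 × 10^37 J/m³.
Convert the energy scale: 0.400 TeV⁴ = 4.00 × 10^11 GeV⁴.
Result: 4.00 × 10^11 × 2.082 × 10^37 = 8.326 × 10^48 J/m³.

8.326 × 10^48 J/m³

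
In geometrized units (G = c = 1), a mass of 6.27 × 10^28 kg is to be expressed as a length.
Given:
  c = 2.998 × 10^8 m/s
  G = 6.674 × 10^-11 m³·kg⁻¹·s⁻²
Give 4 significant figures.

In G = c = 1 units mass has dimensions of length; the conversion factor is G/c².
6.27 × 10^28 kg × (G/c²) = 46.56 m

46.56 m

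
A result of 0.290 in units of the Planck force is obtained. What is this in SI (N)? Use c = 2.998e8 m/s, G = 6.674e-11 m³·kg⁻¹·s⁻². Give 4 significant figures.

One Planck force: F_P = c⁴/G = 1.210e44 N.
0.290 × 1.210e44 N = 3.510e43 N

3.510e43 N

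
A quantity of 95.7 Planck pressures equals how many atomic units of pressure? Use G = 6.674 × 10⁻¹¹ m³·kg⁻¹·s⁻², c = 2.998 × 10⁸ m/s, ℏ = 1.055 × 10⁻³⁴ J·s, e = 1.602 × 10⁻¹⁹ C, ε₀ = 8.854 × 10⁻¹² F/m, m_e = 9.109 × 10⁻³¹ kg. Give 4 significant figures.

Planck pressure: p_P = c⁷/(ℏG²) = 4.632 × 10¹¹³ Pa
atomic unit of pressure: P_au = E_h/a₀³ = m_e⁴e¹⁰/((4πε₀)⁵ℏ⁸) = 2.929 × 10¹³ Pa
95.7 × 4.632 × 10¹¹³ / 2.929 × 10¹³ = 1.513 × 10¹⁰²

1.513 × 10¹⁰²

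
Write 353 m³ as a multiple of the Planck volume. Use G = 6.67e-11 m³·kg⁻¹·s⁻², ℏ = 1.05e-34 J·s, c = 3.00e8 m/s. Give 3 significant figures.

Planck volume: V_P = (ℏG/c³)^(3/2) = 4.18e-105 m³.
353 / 4.18e-105 = 8.45e106

8.45e106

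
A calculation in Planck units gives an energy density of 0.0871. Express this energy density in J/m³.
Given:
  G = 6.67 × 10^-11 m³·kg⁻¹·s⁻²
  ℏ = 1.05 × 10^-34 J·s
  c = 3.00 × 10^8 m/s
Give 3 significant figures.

4.08 × 10^112 J/m³

One Planck energy density: u_P = c⁷/(ℏG²) = 4.68 × 10^113 J/m³.
0.0871 × 4.68 × 10^113 J/m³ = 4.08 × 10^112 J/m³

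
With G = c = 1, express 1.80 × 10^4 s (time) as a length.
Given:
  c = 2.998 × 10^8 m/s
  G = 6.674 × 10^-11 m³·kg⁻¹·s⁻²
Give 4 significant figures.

Time → length via c.
1.80 × 10^4 s × (c) = 5.396 × 10^12 m

5.396 × 10^12 m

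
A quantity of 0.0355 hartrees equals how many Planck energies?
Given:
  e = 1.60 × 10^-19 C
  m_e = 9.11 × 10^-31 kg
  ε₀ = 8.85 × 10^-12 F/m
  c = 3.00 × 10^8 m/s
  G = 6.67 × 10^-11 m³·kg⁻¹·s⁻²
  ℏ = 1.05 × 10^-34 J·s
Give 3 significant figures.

hartree: E_h = m_e e⁴/(4πε₀ℏ)² = 4.38 × 10^-18 J
Planck energy: E_P = √(ℏc⁵/G) = 1.96 × 10^9 J
0.0355 × 4.38 × 10^-18 / 1.96 × 10^9 = 7.95 × 10^-29

7.95 × 10^-29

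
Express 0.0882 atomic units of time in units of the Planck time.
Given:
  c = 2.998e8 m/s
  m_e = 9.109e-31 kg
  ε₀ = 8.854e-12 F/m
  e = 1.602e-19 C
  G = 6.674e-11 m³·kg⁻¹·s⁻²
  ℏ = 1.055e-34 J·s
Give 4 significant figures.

atomic unit of time: τ_au = (4πε₀)²ℏ³/(m_e e⁴) = 2.423e-17 s
Planck time: t_P = √(ℏG/c⁵) = 5.392e-44 s
0.0882 × 2.423e-17 / 5.392e-44 = 3.963e25

3.963e25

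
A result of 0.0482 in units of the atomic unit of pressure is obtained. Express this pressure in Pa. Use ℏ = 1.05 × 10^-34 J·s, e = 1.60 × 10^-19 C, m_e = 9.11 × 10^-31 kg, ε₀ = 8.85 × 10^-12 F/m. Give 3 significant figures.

1.45 × 10^12 Pa

One atomic unit of pressure: P_au = E_h/a₀³ = m_e⁴e¹⁰/((4πε₀)⁵ℏ⁸) = 3.01 × 10^13 Pa.
0.0482 × 3.01 × 10^13 Pa = 1.45 × 10^12 Pa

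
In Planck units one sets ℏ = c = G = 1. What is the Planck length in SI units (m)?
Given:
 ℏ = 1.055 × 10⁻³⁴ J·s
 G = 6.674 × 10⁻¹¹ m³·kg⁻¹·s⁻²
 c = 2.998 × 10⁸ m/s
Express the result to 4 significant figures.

ℓ_P = √(ℏG/c³)
  = √(2.613 × 10⁻⁷⁰)
  = 1.616 × 10⁻³⁵ m

1.616 × 10⁻³⁵ m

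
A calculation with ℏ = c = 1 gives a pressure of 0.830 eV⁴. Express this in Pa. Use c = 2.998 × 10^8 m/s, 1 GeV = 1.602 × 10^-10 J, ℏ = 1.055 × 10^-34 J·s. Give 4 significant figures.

17.28 Pa

Pressure is [E]/[L]³ = [E]⁴/(ℏc)³.
1 GeV⁴ → 1/(ℏc)³ × (1 GeV in J)⁴ = 2.082 × 10^37 Pa.
Convert the energy scale: 0.830 eV⁴ = 8.30 × 10^-37 GeV⁴.
Result: 8.30 × 10^-37 × 2.082 × 10^37 = 17.28 Pa.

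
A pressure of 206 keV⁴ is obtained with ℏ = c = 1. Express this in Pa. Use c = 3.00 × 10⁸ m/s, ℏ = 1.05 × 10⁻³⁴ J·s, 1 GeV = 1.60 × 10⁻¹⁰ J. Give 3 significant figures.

4.32 × 10¹⁵ Pa

Pressure is [E]/[L]³ = [E]⁴/(ℏc)³.
1 GeV⁴ → 1/(ℏc)³ × (1 GeV in J)⁴ = 2.10 × 10³⁷ Pa.
Convert the energy scale: 206 keV⁴ = 2.06 × 10⁻²² GeV⁴.
Result: 2.06 × 10⁻²² × 2.10 × 10³⁷ = 4.32 × 10¹⁵ Pa.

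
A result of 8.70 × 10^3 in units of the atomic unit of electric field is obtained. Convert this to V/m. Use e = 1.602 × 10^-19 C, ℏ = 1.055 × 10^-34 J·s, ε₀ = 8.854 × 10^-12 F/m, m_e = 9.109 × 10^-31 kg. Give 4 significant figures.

4.464 × 10^15 V/m

One atomic unit of electric field: E_au = E_h/(e a₀) = m_e²e⁵/((4πε₀)³ℏ⁴) = 5.131 × 10^11 V/m.
8.70 × 10^3 × 5.131 × 10^11 V/m = 4.464 × 10^15 V/m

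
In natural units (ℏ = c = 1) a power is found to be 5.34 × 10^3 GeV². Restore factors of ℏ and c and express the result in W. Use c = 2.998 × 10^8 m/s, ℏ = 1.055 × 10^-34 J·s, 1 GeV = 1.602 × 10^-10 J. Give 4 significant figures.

Power is [E]/[T] = [E]²/ℏ.
1 GeV² → 1/ℏ × (1 GeV in J)² = 2.433 × 10^14 W.
Result: 5.34 × 10^3 × 2.433 × 10^14 = 1.299 × 10^18 W.

1.299 × 10^18 W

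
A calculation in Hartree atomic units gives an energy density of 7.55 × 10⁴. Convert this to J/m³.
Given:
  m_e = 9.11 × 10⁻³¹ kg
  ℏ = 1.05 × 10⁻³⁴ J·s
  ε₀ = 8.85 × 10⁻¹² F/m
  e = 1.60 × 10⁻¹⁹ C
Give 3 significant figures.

One atomic unit of energy density: u_au = E_h/a₀³ = m_e⁴e¹⁰/((4πε₀)⁵ℏ⁸) = 3.01 × 10¹³ J/m³.
7.55 × 10⁴ × 3.01 × 10¹³ J/m³ = 2.27 × 10¹⁸ J/m³

2.27 × 10¹⁸ J/m³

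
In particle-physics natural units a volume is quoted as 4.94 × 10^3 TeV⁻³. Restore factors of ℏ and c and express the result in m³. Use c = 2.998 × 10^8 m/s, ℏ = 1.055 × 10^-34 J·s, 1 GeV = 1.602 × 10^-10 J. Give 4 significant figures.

3.802 × 10^-53 m³

Volume is [L]³ = [E]⁻³·(ℏc)³.
1 GeV⁻³ → (ℏc)³ × (1 GeV in J)⁻³ = 7.696 × 10^-48 m³.
Convert the energy scale: 4.94 × 10^3 TeV⁻³ = 4.94 × 10^-6 GeV⁻³.
Result: 4.94 × 10^-6 × 7.696 × 10^-48 = 3.802 × 10^-53 m³.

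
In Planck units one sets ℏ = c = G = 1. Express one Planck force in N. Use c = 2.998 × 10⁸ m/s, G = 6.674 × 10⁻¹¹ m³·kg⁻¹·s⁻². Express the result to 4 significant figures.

F_P = c⁴/G
  = 8.078 × 10³³ / 6.674 × 10⁻¹¹
  = 1.210 × 10⁴⁴ N

1.210 × 10⁴⁴ N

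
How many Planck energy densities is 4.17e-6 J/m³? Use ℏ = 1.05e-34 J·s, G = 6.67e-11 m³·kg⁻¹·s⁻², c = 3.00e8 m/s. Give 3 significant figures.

Planck energy density: u_P = c⁷/(ℏG²) = 4.68e113 J/m³.
4.17e-6 / 4.68e113 = 8.91e-120

8.91e-120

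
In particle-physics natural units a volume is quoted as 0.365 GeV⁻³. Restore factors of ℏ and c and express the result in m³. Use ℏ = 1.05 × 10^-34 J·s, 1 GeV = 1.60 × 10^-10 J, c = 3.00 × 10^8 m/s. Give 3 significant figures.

Volume is [L]³ = [E]⁻³·(ℏc)³.
1 GeV⁻³ → (ℏc)³ × (1 GeV in J)⁻³ = 7.63 × 10^-48 m³.
Result: 0.365 × 7.63 × 10^-48 = 2.79 × 10^-48 m³.

2.79 × 10^-48 m³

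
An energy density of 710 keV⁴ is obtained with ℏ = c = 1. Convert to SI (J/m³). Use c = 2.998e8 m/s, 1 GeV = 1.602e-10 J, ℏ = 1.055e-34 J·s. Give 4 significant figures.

1.478e16 J/m³

[E]/[L]³ = [E]⁴/(ℏc)³; restore (ℏc)⁻³.
1 GeV⁴ → 1/(ℏc)³ × (1 GeV in J)⁴ = 2.082e37 J/m³.
Convert the energy scale: 710 keV⁴ = 7.10e-22 GeV⁴.
Result: 7.10e-22 × 2.082e37 = 1.478e16 J/m³.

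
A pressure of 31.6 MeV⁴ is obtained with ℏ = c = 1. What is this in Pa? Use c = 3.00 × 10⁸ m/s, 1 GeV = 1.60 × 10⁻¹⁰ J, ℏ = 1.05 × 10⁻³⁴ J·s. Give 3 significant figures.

6.63 × 10²⁶ Pa

Pressure is [E]/[L]³ = [E]⁴/(ℏc)³.
1 GeV⁴ → 1/(ℏc)³ × (1 GeV in J)⁴ = 2.10 × 10³⁷ Pa.
Convert the energy scale: 31.6 MeV⁴ = 3.16 × 10⁻¹¹ GeV⁴.
Result: 3.16 × 10⁻¹¹ × 2.10 × 10³⁷ = 6.63 × 10²⁶ Pa.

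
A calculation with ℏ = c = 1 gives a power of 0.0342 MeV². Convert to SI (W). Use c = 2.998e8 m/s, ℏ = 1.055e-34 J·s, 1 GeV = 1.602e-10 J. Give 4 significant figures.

Power is [E]/[T] = [E]²/ℏ.
1 GeV² → 1/ℏ × (1 GeV in J)² = 2.433e14 W.
Convert the energy scale: 0.0342 MeV² = 3.42e-8 GeV².
Result: 3.42e-8 × 2.433e14 = 8.320e6 W.

8.320e6 W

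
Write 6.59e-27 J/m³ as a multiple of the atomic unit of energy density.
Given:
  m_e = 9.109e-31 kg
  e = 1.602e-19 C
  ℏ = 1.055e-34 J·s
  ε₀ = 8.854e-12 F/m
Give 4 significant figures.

atomic unit of energy density: u_au = E_h/a₀³ = m_e⁴e¹⁰/((4πε₀)⁵ℏ⁸) = 2.929e13 J/m³.
6.59e-27 / 2.929e13 = 2.250e-40

2.250e-40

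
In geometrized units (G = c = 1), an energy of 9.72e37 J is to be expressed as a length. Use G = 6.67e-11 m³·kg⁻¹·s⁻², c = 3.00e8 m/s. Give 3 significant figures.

Energy → length via G/c⁴.
9.72e37 J × (G/c⁴) = 8.00e-7 m

8.00e-7 m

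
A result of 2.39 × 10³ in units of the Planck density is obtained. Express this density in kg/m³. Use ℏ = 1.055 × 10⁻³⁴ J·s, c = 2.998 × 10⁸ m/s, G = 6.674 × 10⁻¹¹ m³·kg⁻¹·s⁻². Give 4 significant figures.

One Planck density: ρ_P = c⁵/(ℏG²) = 5.154 × 10⁹⁶ kg/m³.
2.39 × 10³ × 5.154 × 10⁹⁶ kg/m³ = 1.232 × 10¹⁰⁰ kg/m³

1.232 × 10¹⁰⁰ kg/m³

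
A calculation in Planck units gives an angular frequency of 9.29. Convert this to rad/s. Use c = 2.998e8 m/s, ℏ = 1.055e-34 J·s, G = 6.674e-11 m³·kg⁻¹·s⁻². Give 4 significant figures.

One Planck angular frequency: ω_P = √(c⁵/(ℏG)) = 1.855e43 rad/s.
9.29 × 1.855e43 rad/s = 1.723e44 rad/s

1.723e44 rad/s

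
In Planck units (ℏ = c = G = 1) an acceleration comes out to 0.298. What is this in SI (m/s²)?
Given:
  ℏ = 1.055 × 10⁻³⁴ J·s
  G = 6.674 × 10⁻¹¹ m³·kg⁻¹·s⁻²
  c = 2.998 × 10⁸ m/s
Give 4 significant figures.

1.657 × 10⁵¹ m/s²

One Planck acceleration: a_P = √(c⁷/(ℏG)) = 5.560 × 10⁵¹ m/s².
0.298 × 5.560 × 10⁵¹ m/s² = 1.657 × 10⁵¹ m/s²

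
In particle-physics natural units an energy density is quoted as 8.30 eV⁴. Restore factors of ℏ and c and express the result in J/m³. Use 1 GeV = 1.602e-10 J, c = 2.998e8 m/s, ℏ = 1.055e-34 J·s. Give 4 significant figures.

172.8 J/m³

[E]/[L]³ = [E]⁴/(ℏc)³; restore (ℏc)⁻³.
1 GeV⁴ → 1/(ℏc)³ × (1 GeV in J)⁴ = 2.082e37 J/m³.
Convert the energy scale: 8.30 eV⁴ = 8.30e-36 GeV⁴.
Result: 8.30e-36 × 2.082e37 = 172.8 J/m³.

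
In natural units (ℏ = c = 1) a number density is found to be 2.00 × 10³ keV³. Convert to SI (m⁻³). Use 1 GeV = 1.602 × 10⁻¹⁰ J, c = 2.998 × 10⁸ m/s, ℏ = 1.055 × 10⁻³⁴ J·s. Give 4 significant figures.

Number density is [L]⁻³ = [E]³/(ℏc)³.
1 GeV³ → 1/(ℏc)³ × (1 GeV in J)³ = 1.299 × 10⁴⁷ m⁻³.
Convert the energy scale: 2.00 × 10³ keV³ = 2.00 × 10⁻¹⁵ GeV³.
Result: 2.00 × 10⁻¹⁵ × 1.299 × 10⁴⁷ = 2.599 × 10³² m⁻³.

2.599 × 10³² m⁻³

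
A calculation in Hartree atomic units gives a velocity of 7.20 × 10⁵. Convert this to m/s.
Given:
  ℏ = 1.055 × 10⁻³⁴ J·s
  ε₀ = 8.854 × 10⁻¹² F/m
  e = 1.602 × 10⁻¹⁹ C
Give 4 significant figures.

One atomic unit of velocity: v_au = e²/(4πε₀ℏ) = 2.186 × 10⁶ m/s.
7.20 × 10⁵ × 2.186 × 10⁶ m/s = 1.574 × 10¹² m/s

1.574 × 10¹² m/s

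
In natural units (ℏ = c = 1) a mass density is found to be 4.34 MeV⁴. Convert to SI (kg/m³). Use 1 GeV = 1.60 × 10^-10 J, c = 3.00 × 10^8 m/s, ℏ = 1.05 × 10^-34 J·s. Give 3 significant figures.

1.01 × 10^9 kg/m³

Mass density is [E]/(c²[L]³) = [E]⁴/(ℏ³c⁵).
1 GeV⁴ → 1/(ℏ³c⁵) × (1 GeV in J)⁴ = 2.33 × 10^20 kg/m³.
Convert the energy scale: 4.34 MeV⁴ = 4.34 × 10^-12 GeV⁴.
Result: 4.34 × 10^-12 × 2.33 × 10^20 = 1.01 × 10^9 kg/m³.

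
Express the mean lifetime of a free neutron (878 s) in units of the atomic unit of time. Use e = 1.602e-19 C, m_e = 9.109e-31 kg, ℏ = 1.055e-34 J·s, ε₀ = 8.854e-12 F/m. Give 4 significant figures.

3.624e19

atomic unit of time: τ_au = (4πε₀)²ℏ³/(m_e e⁴) = 2.423e-17 s.
878 / 2.423e-17 = 3.624e19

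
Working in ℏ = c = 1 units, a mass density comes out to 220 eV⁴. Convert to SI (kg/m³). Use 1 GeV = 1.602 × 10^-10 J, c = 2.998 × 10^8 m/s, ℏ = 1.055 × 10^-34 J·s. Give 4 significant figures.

5.095 × 10^-14 kg/m³

Mass density is [E]/(c²[L]³) = [E]⁴/(ℏ³c⁵).
1 GeV⁴ → 1/(ℏ³c⁵) × (1 GeV in J)⁴ = 2.316 × 10^20 kg/m³.
Convert the energy scale: 220 eV⁴ = 2.20 × 10^-34 GeV⁴.
Result: 2.20 × 10^-34 × 2.316 × 10^20 = 5.095 × 10^-14 kg/m³.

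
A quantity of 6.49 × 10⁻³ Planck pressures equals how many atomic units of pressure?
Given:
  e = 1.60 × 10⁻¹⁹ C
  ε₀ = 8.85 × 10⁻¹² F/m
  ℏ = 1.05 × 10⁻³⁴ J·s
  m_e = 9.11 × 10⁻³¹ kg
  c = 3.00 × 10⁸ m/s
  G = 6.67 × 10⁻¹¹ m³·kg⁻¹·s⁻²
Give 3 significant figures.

Planck pressure: p_P = c⁷/(ℏG²) = 4.68 × 10¹¹³ Pa
atomic unit of pressure: P_au = E_h/a₀³ = m_e⁴e¹⁰/((4πε₀)⁵ℏ⁸) = 3.01 × 10¹³ Pa
6.49 × 10⁻³ × 4.68 × 10¹¹³ / 3.01 × 10¹³ = 1.01 × 10⁹⁸

1.01 × 10⁹⁸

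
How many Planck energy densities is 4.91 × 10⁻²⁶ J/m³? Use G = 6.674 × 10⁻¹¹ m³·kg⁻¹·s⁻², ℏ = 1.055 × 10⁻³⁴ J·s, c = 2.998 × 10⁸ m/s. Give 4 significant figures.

1.060 × 10⁻¹³⁹

Planck energy density: u_P = c⁷/(ℏG²) = 4.632 × 10¹¹³ J/m³.
4.91 × 10⁻²⁶ / 4.632 × 10¹¹³ = 1.060 × 10⁻¹³⁹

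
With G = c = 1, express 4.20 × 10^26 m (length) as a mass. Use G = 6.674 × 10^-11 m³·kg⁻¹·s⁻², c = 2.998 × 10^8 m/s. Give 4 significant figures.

Length → mass via c²/G.
4.20 × 10^26 m × (c²/G) = 5.656 × 10^53 kg

5.656 × 10^53 kg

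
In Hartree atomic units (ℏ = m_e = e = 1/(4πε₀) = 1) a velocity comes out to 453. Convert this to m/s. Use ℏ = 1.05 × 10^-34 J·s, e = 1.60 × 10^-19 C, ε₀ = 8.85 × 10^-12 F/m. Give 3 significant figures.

9.93 × 10^8 m/s

One atomic unit of velocity: v_au = e²/(4πε₀ℏ) = 2.19 × 10^6 m/s.
453 × 2.19 × 10^6 m/s = 9.93 × 10^8 m/s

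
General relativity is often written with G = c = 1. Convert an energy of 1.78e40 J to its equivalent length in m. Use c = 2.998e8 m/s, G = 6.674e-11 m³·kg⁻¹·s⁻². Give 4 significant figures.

1.471e-4 m

Energy → length via G/c⁴.
1.78e40 J × (G/c⁴) = 1.471e-4 m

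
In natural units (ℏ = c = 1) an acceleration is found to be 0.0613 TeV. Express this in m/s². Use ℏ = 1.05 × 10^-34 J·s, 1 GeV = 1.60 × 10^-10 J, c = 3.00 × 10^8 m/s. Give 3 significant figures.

Acceleration is [L]/[T]² = c·[E]/ℏ.
1 GeV → c/ℏ × (1 GeV in J) = 4.57 × 10^32 m/s².
Convert the energy scale: 0.0613 TeV = 61.3 GeV.
Result: 61.3 × 4.57 × 10^32 = 2.80 × 10^34 m/s².

2.80 × 10^34 m/s²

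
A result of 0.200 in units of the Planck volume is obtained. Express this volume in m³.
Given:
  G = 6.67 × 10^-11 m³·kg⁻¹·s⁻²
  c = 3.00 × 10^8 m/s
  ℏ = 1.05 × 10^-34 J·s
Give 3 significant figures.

8.36 × 10^-106 m³

One Planck volume: V_P = (ℏG/c³)^(3/2) = 4.18 × 10^-105 m³.
0.200 × 4.18 × 10^-105 m³ = 8.36 × 10^-106 m³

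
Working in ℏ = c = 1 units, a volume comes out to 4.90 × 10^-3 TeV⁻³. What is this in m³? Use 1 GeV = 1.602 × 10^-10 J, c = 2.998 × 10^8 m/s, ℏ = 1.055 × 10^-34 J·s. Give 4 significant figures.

3.771 × 10^-59 m³

Volume is [L]³ = [E]⁻³·(ℏc)³.
1 GeV⁻³ → (ℏc)³ × (1 GeV in J)⁻³ = 7.696 × 10^-48 m³.
Convert the energy scale: 4.90 × 10^-3 TeV⁻³ = 4.90 × 10^-12 GeV⁻³.
Result: 4.90 × 10^-12 × 7.696 × 10^-48 = 3.771 × 10^-59 m³.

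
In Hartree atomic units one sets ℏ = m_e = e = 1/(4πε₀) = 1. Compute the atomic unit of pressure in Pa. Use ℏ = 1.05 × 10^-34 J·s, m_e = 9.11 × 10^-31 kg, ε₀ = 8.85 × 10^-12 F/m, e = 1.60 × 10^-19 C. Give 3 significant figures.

P_au = E_h/a₀³ = m_e⁴e¹⁰/((4πε₀)⁵ℏ⁸)
E_h = 4.38 × 10^-18 J
a₀ = 5.26 × 10^-11 m
E_h/a₀³ = 3.01 × 10^13 Pa

3.01 × 10^13 Pa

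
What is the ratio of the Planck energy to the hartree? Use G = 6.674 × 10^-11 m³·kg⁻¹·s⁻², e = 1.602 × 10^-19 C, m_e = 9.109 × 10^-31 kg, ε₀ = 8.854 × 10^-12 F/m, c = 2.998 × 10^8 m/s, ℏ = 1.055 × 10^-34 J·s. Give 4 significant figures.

Planck energy: E_P = √(ℏc⁵/G) = 1.957 × 10^9 J
hartree: E_h = m_e e⁴/(4πε₀ℏ)² = 4.354 × 10^-18 J
ratio = 1.957 × 10^9 / 4.354 × 10^-18 = 4.494 × 10^26

4.494 × 10^26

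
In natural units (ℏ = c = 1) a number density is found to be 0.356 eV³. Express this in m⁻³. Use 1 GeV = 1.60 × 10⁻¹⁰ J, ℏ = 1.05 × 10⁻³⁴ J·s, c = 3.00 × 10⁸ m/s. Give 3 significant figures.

Number density is [L]⁻³ = [E]³/(ℏc)³.
1 GeV³ → 1/(ℏc)³ × (1 GeV in J)³ = 1.31 × 10⁴⁷ m⁻³.
Convert the energy scale: 0.356 eV³ = 3.56 × 10⁻²⁸ GeV³.
Result: 3.56 × 10⁻²⁸ × 1.31 × 10⁴⁷ = 4.67 × 10¹⁹ m⁻³.

4.67 × 10¹⁹ m⁻³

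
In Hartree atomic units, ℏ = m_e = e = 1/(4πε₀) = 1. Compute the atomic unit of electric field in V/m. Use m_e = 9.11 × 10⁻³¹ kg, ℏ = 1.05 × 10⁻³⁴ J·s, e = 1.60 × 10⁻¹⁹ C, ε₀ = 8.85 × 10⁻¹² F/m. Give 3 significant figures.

5.20 × 10¹¹ V/m

Dimensional analysis gives E_au = E_h/(e a₀) = m_e²e⁵/((4πε₀)³ℏ⁴).
E_h = 4.38 × 10⁻¹⁸ J
a₀ = 5.26 × 10⁻¹¹ m
E_h/(e·a₀) = 5.20 × 10¹¹ V/m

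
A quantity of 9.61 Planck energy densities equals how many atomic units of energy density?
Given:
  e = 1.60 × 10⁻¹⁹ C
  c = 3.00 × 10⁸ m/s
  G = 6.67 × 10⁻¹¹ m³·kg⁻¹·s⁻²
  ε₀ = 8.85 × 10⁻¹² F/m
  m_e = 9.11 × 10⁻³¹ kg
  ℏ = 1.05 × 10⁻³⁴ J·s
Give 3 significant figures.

1.49 × 10¹⁰¹

Planck energy density: u_P = c⁷/(ℏG²) = 4.68 × 10¹¹³ J/m³
atomic unit of energy density: u_au = E_h/a₀³ = m_e⁴e¹⁰/((4πε₀)⁵ℏ⁸) = 3.01 × 10¹³ J/m³
9.61 × 4.68 × 10¹¹³ / 3.01 × 10¹³ = 1.49 × 10¹⁰¹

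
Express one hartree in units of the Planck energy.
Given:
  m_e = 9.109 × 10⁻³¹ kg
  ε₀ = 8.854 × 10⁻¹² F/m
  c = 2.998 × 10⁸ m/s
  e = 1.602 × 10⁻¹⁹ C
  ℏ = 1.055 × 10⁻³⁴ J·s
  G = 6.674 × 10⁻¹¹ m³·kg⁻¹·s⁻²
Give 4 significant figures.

2.225 × 10⁻²⁷

hartree: E_h = m_e e⁴/(4πε₀ℏ)² = 4.354 × 10⁻¹⁸ J
Planck energy: E_P = √(ℏc⁵/G) = 1.957 × 10⁹ J
ratio = 4.354 × 10⁻¹⁸ / 1.957 × 10⁹ = 2.225 × 10⁻²⁷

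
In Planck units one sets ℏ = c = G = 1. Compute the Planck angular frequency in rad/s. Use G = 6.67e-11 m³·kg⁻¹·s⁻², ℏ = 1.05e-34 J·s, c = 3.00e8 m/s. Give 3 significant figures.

ω_P = √(c⁵/(ℏG))
  = √(3.47e86)
  = 1.86e43 rad/s

1.86e43 rad/s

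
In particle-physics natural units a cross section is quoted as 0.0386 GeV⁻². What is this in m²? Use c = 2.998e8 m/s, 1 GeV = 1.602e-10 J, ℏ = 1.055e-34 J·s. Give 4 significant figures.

1.505e-33 m²

Area is [L]² = [E]⁻²·(ℏc)²; restore (ℏc)².
1 GeV⁻² → (ℏc)² × (1 GeV in J)⁻² = 3.898e-32 m².
Result: 0.0386 × 3.898e-32 = 1.505e-33 m².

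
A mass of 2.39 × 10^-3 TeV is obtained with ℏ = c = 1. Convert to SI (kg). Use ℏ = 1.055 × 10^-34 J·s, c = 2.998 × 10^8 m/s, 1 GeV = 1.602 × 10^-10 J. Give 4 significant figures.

4.260 × 10^-27 kg

Mass is [E]/c²; divide by c².
1 GeV → 1/c² × (1 GeV in J) = 1.782 × 10^-27 kg.
Convert the energy scale: 2.39 × 10^-3 TeV = 2.39 GeV.
Result: 2.39 × 1.782 × 10^-27 = 4.260 × 10^-27 kg.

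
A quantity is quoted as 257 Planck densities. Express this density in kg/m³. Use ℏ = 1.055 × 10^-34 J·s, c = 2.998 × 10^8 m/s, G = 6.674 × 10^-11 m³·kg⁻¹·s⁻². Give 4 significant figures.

1.325 × 10^99 kg/m³

One Planck density: ρ_P = c⁵/(ℏG²) = 5.154 × 10^96 kg/m³.
257 × 5.154 × 10^96 kg/m³ = 1.325 × 10^99 kg/m³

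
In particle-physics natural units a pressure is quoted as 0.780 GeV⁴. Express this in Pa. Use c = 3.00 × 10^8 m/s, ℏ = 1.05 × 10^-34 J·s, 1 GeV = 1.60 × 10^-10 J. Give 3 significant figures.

Pressure is [E]/[L]³ = [E]⁴/(ℏc)³.
1 GeV⁴ → 1/(ℏc)³ × (1 GeV in J)⁴ = 2.10 × 10^37 Pa.
Result: 0.780 × 2.10 × 10^37 = 1.64 × 10^37 Pa.

1.64 × 10^37 Pa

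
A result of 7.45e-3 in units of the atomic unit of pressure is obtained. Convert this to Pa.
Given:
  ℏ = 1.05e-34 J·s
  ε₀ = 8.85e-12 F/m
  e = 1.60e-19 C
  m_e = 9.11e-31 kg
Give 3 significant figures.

One atomic unit of pressure: P_au = E_h/a₀³ = m_e⁴e¹⁰/((4πε₀)⁵ℏ⁸) = 3.01e13 Pa.
7.45e-3 × 3.01e13 Pa = 2.24e11 Pa

2.24e11 Pa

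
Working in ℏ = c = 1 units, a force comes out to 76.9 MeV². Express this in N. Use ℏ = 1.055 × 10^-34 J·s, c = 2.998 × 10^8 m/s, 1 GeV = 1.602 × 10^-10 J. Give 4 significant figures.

62.40 N

Force is [E]/[L] = [E]²/(ℏc); restore (ℏc)⁻¹.
1 GeV² → 1/(ℏc) × (1 GeV in J)² = 8.114 × 10^5 N.
Convert the energy scale: 76.9 MeV² = 7.69 × 10^-5 GeV².
Result: 7.69 × 10^-5 × 8.114 × 10^5 = 62.40 N.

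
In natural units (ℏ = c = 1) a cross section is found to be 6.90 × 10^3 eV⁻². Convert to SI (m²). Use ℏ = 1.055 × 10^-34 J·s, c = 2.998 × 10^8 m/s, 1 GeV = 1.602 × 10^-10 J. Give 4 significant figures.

2.690 × 10^-10 m²

Area is [L]² = [E]⁻²·(ℏc)²; restore (ℏc)².
1 GeV⁻² → (ℏc)² × (1 GeV in J)⁻² = 3.898 × 10^-32 m².
Convert the energy scale: 6.90 × 10^3 eV⁻² = 6.90 × 10^21 GeV⁻².
Result: 6.90 × 10^21 × 3.898 × 10^-32 = 2.690 × 10^-10 m².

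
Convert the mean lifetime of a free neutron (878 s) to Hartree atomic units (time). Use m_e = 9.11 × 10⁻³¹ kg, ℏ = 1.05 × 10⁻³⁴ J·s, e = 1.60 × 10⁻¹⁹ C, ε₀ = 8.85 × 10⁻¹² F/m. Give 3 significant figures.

atomic unit of time: τ_au = (4πε₀)²ℏ³/(m_e e⁴) = 2.40 × 10⁻¹⁷ s.
878 / 2.40 × 10⁻¹⁷ = 3.66 × 10¹⁹

3.66 × 10¹⁹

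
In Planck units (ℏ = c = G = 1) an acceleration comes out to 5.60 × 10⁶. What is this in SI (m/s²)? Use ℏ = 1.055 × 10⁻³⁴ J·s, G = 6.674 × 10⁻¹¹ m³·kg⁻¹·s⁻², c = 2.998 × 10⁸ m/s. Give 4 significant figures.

3.114 × 10⁵⁸ m/s²

One Planck acceleration: a_P = √(c⁷/(ℏG)) = 5.560 × 10⁵¹ m/s².
5.60 × 10⁶ × 5.560 × 10⁵¹ m/s² = 3.114 × 10⁵⁸ m/s²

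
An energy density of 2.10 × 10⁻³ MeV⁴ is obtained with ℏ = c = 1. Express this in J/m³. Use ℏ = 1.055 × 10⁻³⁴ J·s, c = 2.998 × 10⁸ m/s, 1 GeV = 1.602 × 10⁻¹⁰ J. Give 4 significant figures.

4.371 × 10²² J/m³

[E]/[L]³ = [E]⁴/(ℏc)³; restore (ℏc)⁻³.
1 GeV⁴ → 1/(ℏc)³ × (1 GeV in J)⁴ = 2.082 × 10³⁷ J/m³.
Convert the energy scale: 2.10 × 10⁻³ MeV⁴ = 2.10 × 10⁻¹⁵ GeV⁴.
Result: 2.10 × 10⁻¹⁵ × 2.082 × 10³⁷ = 4.371 × 10²² J/m³.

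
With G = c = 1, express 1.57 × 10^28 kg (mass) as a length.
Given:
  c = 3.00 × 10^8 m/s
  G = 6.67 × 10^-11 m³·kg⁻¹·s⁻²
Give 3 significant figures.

11.6 m

In G = c = 1 units mass has dimensions of length; the conversion factor is G/c².
1.57 × 10^28 kg × (G/c²) = 11.6 m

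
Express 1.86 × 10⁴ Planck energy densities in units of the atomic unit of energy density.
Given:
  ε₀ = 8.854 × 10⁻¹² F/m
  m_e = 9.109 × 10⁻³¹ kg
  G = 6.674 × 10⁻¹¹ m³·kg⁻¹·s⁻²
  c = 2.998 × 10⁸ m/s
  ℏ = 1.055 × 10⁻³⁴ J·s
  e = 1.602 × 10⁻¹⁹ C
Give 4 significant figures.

2.941 × 10¹⁰⁴

Planck energy density: u_P = c⁷/(ℏG²) = 4.632 × 10¹¹³ J/m³
atomic unit of energy density: u_au = E_h/a₀³ = m_e⁴e¹⁰/((4πε₀)⁵ℏ⁸) = 2.929 × 10¹³ J/m³
1.86 × 10⁴ × 4.632 × 10¹¹³ / 2.929 × 10¹³ = 2.941 × 10¹⁰⁴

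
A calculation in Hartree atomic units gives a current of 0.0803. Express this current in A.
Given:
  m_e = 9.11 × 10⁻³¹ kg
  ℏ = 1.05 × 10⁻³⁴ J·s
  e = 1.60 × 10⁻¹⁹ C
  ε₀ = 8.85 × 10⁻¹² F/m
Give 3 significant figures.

5.36 × 10⁻⁴ A

One atomic unit of electric current: I_au = e E_h/ℏ = m_e e⁵/((4πε₀)²ℏ³) = 6.67 × 10⁻³ A.
0.0803 × 6.67 × 10⁻³ A = 5.36 × 10⁻⁴ A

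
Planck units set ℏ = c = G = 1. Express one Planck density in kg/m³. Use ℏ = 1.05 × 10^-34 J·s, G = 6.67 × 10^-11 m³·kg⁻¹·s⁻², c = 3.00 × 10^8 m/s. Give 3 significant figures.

The unique combination of the constants set to 1 with dimensions of density is ρ_P = c⁵/(ℏG²).
  = 2.43 × 10^42 / 4.67 × 10^-55
  = 5.20 × 10^96 kg/m³

5.20 × 10^96 kg/m³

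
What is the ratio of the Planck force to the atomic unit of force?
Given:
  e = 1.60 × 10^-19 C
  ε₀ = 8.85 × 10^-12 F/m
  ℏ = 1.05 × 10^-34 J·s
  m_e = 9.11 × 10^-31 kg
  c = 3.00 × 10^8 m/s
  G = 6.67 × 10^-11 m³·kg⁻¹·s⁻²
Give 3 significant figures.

1.46 × 10^51

Planck force: F_P = c⁴/G = 1.21 × 10^44 N
atomic unit of force: F_au = E_h/a₀ = m_e²e⁶/((4πε₀)³ℏ⁴) = 8.33 × 10^-8 N
ratio = 1.21 × 10^44 / 8.33 × 10^-8 = 1.46 × 10^51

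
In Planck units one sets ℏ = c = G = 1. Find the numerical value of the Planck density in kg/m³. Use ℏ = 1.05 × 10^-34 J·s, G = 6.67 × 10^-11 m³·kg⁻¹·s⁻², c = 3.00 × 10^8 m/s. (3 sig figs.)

ρ_P = c⁵/(ℏG²)
  = 2.43 × 10^42 / 4.67 × 10^-55
  = 5.20 × 10^96 kg/m³

5.20 × 10^96 kg/m³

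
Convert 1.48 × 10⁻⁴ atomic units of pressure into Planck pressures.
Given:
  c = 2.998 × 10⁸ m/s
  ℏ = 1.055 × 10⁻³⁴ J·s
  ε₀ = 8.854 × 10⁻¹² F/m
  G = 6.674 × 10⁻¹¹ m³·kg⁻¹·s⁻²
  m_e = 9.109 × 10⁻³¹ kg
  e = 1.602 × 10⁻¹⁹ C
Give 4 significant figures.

atomic unit of pressure: P_au = E_h/a₀³ = m_e⁴e¹⁰/((4πε₀)⁵ℏ⁸) = 2.929 × 10¹³ Pa
Planck pressure: p_P = c⁷/(ℏG²) = 4.632 × 10¹¹³ Pa
1.48 × 10⁻⁴ × 2.929 × 10¹³ / 4.632 × 10¹¹³ = 9.359 × 10⁻¹⁰⁵

9.359 × 10⁻¹⁰⁵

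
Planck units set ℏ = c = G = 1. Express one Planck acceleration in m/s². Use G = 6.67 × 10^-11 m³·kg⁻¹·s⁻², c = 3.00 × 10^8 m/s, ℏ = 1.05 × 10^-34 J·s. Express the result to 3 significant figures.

The unique combination of the constants set to 1 with dimensions of acceleration is a_P = √(c⁷/(ℏG)).
  = √(3.12 × 10^103)
  = 5.59 × 10^51 m/s²

5.59 × 10^51 m/s²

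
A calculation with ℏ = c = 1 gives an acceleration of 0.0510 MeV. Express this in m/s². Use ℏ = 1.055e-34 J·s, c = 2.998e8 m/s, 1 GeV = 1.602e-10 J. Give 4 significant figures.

Acceleration is [L]/[T]² = c·[E]/ℏ.
1 GeV → c/ℏ × (1 GeV in J) = 4.552e32 m/s².
Convert the energy scale: 0.0510 MeV = 5.10e-5 GeV.
Result: 5.10e-5 × 4.552e32 = 2.322e28 m/s².

2.322e28 m/s²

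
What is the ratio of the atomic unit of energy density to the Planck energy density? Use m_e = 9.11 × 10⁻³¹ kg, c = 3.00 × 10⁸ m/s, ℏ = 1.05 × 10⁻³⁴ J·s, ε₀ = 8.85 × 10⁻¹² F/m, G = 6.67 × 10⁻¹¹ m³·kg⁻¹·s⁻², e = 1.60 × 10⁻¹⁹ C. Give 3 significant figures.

atomic unit of energy density: u_au = E_h/a₀³ = m_e⁴e¹⁰/((4πε₀)⁵ℏ⁸) = 3.01 × 10¹³ J/m³
Planck energy density: u_P = c⁷/(ℏG²) = 4.68 × 10¹¹³ J/m³
ratio = 3.01 × 10¹³ / 4.68 × 10¹¹³ = 6.44 × 10⁻¹⁰¹

6.44 × 10⁻¹⁰¹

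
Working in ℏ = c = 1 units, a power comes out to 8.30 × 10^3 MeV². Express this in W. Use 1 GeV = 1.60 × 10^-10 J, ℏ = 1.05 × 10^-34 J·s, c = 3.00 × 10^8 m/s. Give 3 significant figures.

Power is [E]/[T] = [E]²/ℏ.
1 GeV² → 1/ℏ × (1 GeV in J)² = 2.44 × 10^14 W.
Convert the energy scale: 8.30 × 10^3 MeV² = 8.30 × 10^-3 GeV².
Result: 8.30 × 10^-3 × 2.44 × 10^14 = 2.02 × 10^12 W.

2.02 × 10^12 W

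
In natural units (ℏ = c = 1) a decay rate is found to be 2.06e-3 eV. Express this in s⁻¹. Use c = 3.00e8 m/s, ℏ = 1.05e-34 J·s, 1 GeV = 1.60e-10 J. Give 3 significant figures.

3.14e12 s⁻¹

A rate is [E]/ℏ; divide by ℏ.
1 GeV → 1/ℏ × (1 GeV in J) = 1.52e24 s⁻¹.
Convert the energy scale: 2.06e-3 eV = 2.06e-12 GeV.
Result: 2.06e-12 × 1.52e24 = 3.14e12 s⁻¹.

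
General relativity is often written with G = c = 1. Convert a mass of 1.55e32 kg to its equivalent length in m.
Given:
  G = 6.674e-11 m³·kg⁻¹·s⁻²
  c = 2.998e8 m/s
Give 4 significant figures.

1.151e5 m

In G = c = 1 units mass has dimensions of length; the conversion factor is G/c².
1.55e32 kg × (G/c²) = 1.151e5 m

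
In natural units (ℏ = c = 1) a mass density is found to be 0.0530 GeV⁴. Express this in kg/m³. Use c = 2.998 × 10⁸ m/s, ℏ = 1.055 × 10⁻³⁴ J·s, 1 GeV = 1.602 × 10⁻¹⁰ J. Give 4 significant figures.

1.227 × 10¹⁹ kg/m³

Mass density is [E]/(c²[L]³) = [E]⁴/(ℏ³c⁵).
1 GeV⁴ → 1/(ℏ³c⁵) × (1 GeV in J)⁴ = 2.316 × 10²⁰ kg/m³.
Result: 0.0530 × 2.316 × 10²⁰ = 1.227 × 10¹⁹ kg/m³.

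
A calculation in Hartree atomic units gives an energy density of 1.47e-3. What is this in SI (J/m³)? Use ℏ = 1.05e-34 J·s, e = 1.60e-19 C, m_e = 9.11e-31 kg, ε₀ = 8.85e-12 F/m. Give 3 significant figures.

4.43e10 J/m³

One atomic unit of energy density: u_au = E_h/a₀³ = m_e⁴e¹⁰/((4πε₀)⁵ℏ⁸) = 3.01e13 J/m³.
1.47e-3 × 3.01e13 J/m³ = 4.43e10 J/m³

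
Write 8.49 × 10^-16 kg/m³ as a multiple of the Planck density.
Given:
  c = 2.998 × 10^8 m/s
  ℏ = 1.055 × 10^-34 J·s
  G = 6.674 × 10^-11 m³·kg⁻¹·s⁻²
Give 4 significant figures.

Planck density: ρ_P = c⁵/(ℏG²) = 5.154 × 10^96 kg/m³.
8.49 × 10^-16 / 5.154 × 10^96 = 1.647 × 10^-112

1.647 × 10^-112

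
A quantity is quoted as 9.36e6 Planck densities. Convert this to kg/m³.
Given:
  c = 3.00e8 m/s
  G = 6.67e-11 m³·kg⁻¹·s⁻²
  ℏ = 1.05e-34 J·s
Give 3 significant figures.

One Planck density: ρ_P = c⁵/(ℏG²) = 5.20e96 kg/m³.
9.36e6 × 5.20e96 kg/m³ = 4.87e103 kg/m³

4.87e103 kg/m³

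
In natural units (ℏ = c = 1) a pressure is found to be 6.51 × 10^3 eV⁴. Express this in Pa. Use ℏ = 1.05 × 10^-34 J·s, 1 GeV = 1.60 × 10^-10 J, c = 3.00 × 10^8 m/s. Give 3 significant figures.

1.36 × 10^5 Pa

Pressure is [E]/[L]³ = [E]⁴/(ℏc)³.
1 GeV⁴ → 1/(ℏc)³ × (1 GeV in J)⁴ = 2.10 × 10^37 Pa.
Convert the energy scale: 6.51 × 10^3 eV⁴ = 6.51 × 10^-33 GeV⁴.
Result: 6.51 × 10^-33 × 2.10 × 10^37 = 1.36 × 10^5 Pa.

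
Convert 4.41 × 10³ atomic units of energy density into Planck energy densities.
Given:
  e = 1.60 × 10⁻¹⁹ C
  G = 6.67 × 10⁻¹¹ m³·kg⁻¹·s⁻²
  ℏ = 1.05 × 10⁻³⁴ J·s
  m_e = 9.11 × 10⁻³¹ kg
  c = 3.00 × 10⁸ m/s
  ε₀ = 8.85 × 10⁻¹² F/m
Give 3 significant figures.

2.84 × 10⁻⁹⁷

atomic unit of energy density: u_au = E_h/a₀³ = m_e⁴e¹⁰/((4πε₀)⁵ℏ⁸) = 3.01 × 10¹³ J/m³
Planck energy density: u_P = c⁷/(ℏG²) = 4.68 × 10¹¹³ J/m³
4.41 × 10³ × 3.01 × 10¹³ / 4.68 × 10¹¹³ = 2.84 × 10⁻⁹⁷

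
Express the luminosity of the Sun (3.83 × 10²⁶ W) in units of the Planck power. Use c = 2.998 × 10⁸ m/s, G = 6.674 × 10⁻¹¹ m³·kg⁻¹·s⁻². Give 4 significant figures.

1.055 × 10⁻²⁶

Planck power: P_P = c⁵/G = 3.629 × 10⁵² W.
3.83 × 10²⁶ / 3.629 × 10⁵² = 1.055 × 10⁻²⁶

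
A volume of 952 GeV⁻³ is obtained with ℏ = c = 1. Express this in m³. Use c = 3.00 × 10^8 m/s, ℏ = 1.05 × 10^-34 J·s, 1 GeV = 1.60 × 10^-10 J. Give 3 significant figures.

7.26 × 10^-45 m³

Volume is [L]³ = [E]⁻³·(ℏc)³.
1 GeV⁻³ → (ℏc)³ × (1 GeV in J)⁻³ = 7.63 × 10^-48 m³.
Result: 952 × 7.63 × 10^-48 = 7.26 × 10^-45 m³.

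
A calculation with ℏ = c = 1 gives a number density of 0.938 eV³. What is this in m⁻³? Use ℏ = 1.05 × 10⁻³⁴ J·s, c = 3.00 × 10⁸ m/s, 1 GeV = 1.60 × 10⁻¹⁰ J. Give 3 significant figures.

1.23 × 10²⁰ m⁻³

Number density is [L]⁻³ = [E]³/(ℏc)³.
1 GeV³ → 1/(ℏc)³ × (1 GeV in J)³ = 1.31 × 10⁴⁷ m⁻³.
Convert the energy scale: 0.938 eV³ = 9.38 × 10⁻²⁸ GeV³.
Result: 9.38 × 10⁻²⁸ × 1.31 × 10⁴⁷ = 1.23 × 10²⁰ m⁻³.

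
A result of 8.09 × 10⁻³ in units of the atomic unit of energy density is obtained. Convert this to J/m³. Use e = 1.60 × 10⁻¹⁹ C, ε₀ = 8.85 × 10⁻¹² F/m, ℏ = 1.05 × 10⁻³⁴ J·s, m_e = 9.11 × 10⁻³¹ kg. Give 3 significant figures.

2.44 × 10¹¹ J/m³

One atomic unit of energy density: u_au = E_h/a₀³ = m_e⁴e¹⁰/((4πε₀)⁵ℏ⁸) = 3.01 × 10¹³ J/m³.
8.09 × 10⁻³ × 3.01 × 10¹³ J/m³ = 2.44 × 10¹¹ J/m³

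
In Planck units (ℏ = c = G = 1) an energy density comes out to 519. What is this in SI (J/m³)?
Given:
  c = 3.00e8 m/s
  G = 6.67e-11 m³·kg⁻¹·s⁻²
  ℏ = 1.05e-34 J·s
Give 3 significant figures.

One Planck energy density: u_P = c⁷/(ℏG²) = 4.68e113 J/m³.
519 × 4.68e113 J/m³ = 2.43e116 J/m³

2.43e116 J/m³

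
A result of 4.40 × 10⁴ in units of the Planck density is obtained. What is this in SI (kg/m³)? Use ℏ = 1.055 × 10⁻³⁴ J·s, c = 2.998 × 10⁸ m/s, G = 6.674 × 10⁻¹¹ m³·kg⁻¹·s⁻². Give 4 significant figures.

2.268 × 10¹⁰¹ kg/m³

One Planck density: ρ_P = c⁵/(ℏG²) = 5.154 × 10⁹⁶ kg/m³.
4.40 × 10⁴ × 5.154 × 10⁹⁶ kg/m³ = 2.268 × 10¹⁰¹ kg/m³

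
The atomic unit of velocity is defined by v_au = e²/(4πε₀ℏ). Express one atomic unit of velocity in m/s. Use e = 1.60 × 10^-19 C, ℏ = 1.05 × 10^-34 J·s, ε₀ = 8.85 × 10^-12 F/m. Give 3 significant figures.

v_au = e²/(4πε₀ℏ)
  = 2.56 × 10^-38 / 1.17 × 10^-44
  = 2.19 × 10^6 m/s

2.19 × 10^6 m/s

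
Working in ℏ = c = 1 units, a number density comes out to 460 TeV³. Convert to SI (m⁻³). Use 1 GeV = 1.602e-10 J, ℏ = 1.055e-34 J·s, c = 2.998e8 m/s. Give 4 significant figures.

Number density is [L]⁻³ = [E]³/(ℏc)³.
1 GeV³ → 1/(ℏc)³ × (1 GeV in J)³ = 1.299e47 m⁻³.
Convert the energy scale: 460 TeV³ = 4.60e11 GeV³.
Result: 4.60e11 × 1.299e47 = 5.977e58 m⁻³.

5.977e58 m⁻³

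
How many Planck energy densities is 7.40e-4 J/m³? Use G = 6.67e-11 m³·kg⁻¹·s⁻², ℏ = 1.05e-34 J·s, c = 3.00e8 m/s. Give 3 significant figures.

Planck energy density: u_P = c⁷/(ℏG²) = 4.68e113 J/m³.
7.40e-4 / 4.68e113 = 1.58e-117

1.58e-117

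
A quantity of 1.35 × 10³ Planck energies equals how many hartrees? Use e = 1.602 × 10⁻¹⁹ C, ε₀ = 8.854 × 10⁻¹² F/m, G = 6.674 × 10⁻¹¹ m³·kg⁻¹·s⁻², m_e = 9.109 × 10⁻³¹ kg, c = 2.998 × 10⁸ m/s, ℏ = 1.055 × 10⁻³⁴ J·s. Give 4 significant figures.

6.066 × 10²⁹

Planck energy: E_P = √(ℏc⁵/G) = 1.957 × 10⁹ J
hartree: E_h = m_e e⁴/(4πε₀ℏ)² = 4.354 × 10⁻¹⁸ J
1.35 × 10³ × 1.957 × 10⁹ / 4.354 × 10⁻¹⁸ = 6.066 × 10²⁹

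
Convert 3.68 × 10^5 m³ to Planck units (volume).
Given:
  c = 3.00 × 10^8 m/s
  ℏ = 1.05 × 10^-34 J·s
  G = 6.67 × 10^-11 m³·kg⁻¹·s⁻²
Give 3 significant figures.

Planck volume: V_P = (ℏG/c³)^(3/2) = 4.18 × 10^-105 m³.
3.68 × 10^5 / 4.18 × 10^-105 = 8.81 × 10^109

8.81 × 10^109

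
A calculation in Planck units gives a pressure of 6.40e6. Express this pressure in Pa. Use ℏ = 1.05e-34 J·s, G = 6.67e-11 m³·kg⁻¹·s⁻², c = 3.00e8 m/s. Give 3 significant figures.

One Planck pressure: p_P = c⁷/(ℏG²) = 4.68e113 Pa.
6.40e6 × 4.68e113 Pa = 3.00e120 Pa

3.00e120 Pa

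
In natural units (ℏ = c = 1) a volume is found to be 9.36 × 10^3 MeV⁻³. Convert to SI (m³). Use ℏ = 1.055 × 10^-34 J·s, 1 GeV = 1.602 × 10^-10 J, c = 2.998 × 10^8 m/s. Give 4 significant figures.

7.203 × 10^-35 m³

Volume is [L]³ = [E]⁻³·(ℏc)³.
1 GeV⁻³ → (ℏc)³ × (1 GeV in J)⁻³ = 7.696 × 10^-48 m³.
Convert the energy scale: 9.36 × 10^3 MeV⁻³ = 9.36 × 10^12 GeV⁻³.
Result: 9.36 × 10^12 × 7.696 × 10^-48 = 7.203 × 10^-35 m³.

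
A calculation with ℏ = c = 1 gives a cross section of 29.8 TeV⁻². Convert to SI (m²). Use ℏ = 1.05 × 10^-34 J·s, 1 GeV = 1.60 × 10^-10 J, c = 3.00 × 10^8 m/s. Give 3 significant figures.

Area is [L]² = [E]⁻²·(ℏc)²; restore (ℏc)².
1 GeV⁻² → (ℏc)² × (1 GeV in J)⁻² = 3.88 × 10^-32 m².
Convert the energy scale: 29.8 TeV⁻² = 2.98 × 10^-5 GeV⁻².
Result: 2.98 × 10^-5 × 3.88 × 10^-32 = 1.16 × 10^-36 m².

1.16 × 10^-36 m²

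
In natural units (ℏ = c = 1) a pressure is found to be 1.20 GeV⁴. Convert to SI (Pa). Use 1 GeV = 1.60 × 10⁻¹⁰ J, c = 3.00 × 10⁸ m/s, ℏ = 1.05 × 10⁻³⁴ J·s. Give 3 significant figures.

Pressure is [E]/[L]³ = [E]⁴/(ℏc)³.
1 GeV⁴ → 1/(ℏc)³ × (1 GeV in J)⁴ = 2.10 × 10³⁷ Pa.
Result: 1.20 × 2.10 × 10³⁷ = 2.52 × 10³⁷ Pa.

2.52 × 10³⁷ Pa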